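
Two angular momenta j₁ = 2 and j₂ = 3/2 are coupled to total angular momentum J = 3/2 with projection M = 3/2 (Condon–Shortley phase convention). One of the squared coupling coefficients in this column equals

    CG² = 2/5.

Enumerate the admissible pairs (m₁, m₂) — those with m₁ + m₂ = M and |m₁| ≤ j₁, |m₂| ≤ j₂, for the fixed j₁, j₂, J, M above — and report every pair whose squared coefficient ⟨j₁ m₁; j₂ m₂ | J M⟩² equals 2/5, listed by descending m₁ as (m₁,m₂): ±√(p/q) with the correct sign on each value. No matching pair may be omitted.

Admissible pairs with m₁+m₂ = M = 3/2: (0,3/2), (1,1/2), (2,-1/2)
  (m₁,m₂)=(2,-1/2): CG² = 2/5, CG = +√(2/5)   ← matches the target
  (m₁,m₂)=(1,1/2): CG² = 2/5, CG = −√(2/5)   ← matches the target
  (m₁,m₂)=(0,3/2): CG² = 1/5, CG = +√(1/5)
Pairs with CG² = 2/5: (2,-1/2): +√(2/5); (1,1/2): −√(2/5)

(2,-1/2): +√(2/5); (1,1/2): −√(2/5)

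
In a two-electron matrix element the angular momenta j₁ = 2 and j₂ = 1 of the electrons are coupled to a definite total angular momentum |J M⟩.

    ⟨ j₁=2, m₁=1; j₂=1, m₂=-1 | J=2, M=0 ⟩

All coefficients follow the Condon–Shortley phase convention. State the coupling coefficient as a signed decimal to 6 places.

j₁+j₂−J=1  J+j₁−j₂=3  J−j₁+j₂=1  j₁+j₂+J+1=6
(j₁±m₁, j₂±m₂, J±M) = (3,1,0,2,2,2)
P² = 2
sum k=0..0:
  [0] +1/2 = 1/2
S = 1/2
C² = P²·S² = 1/2 ; C = +0.707107

+√(1/2) ≈ +0.707107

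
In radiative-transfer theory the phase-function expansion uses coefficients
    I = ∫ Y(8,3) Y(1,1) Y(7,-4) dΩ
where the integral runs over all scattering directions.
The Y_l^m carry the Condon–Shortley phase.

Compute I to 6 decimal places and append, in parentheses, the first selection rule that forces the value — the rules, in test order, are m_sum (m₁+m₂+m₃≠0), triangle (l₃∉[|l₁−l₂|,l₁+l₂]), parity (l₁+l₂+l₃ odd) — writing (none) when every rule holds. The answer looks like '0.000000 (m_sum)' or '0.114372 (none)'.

m-sum 0 ✓  L=16 even ✓  7≤7≤9 ✓
Π(2lᵢ+1) = 17×3×15 = 765
triangle coeff Δ(8,1,7) = 1/2040
Σ_t [1,1]: t=1:−1/25401600 = -1/25401600
(3j)²=8/255 [(8 1 7; 0 0 0)], sign=+1
Σ_t [2,2]: t=2:+1/479001600 = 1/479001600
(3j)²=1/204 [(8 1 7; 3 1 -4)], sign=-1
⇒ 4πI² = 2/17
I = (-1)√(2/17/(4π)) = -0.09675772
No selection rule forces the value: the integral is nonzero (none).

-0.096758 (none)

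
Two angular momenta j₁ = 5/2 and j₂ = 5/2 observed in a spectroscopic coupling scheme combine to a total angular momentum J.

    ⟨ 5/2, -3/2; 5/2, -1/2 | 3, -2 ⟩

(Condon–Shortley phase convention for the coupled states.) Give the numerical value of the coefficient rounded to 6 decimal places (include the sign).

triangle: 2!*3!*3!/9! = 72/362880
(j±m)!: 1!*4!*2!*3!*1!*5! = 34560
prefactor² = (2J+1)*Δ*N² = 48
  k=1: −1/(1!*1!*3!*1!*0!*2!) = -1/12
  k=2: +1/(2!*0!*2!*0!*1!*3!) = 1/24
Σ = -1/24  ⇒  CG² = 48*(-1/24)² = 1/12
CG = −√(1/12) = -0.288675

-0.288675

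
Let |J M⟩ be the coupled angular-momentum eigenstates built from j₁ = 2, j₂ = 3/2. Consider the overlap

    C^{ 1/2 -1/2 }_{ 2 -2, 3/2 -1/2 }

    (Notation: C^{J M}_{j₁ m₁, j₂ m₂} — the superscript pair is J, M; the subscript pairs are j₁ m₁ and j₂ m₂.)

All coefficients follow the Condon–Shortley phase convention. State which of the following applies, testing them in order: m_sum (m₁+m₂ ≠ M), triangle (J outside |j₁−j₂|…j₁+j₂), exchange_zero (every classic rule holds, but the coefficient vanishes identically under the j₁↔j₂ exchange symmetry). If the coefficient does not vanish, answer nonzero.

m_sum

m-sum: m₁+m₂ = -2+(-1/2) = -5/2, M = -1/2  ✗ ⇒ coefficient is 0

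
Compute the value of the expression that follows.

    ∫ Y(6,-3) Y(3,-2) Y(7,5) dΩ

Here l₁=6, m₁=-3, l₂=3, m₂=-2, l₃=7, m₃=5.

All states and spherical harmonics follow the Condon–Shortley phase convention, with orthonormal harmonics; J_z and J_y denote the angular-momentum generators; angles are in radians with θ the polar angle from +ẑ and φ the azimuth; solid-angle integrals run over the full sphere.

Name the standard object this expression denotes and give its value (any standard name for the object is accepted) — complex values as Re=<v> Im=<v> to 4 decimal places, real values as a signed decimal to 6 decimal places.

This is a Gaunt coefficient — the integral of a triple product of spherical harmonics over the sphere.
Checks pass: Σm=0; 16 even; l₃=7∈[3,9].
(2·6+1)(2·3+1)(2·7+1) = 1365
Δ: 2! 10! 4! / 17! → 1/2042040
sum: t=0:+1/207360 t=1:−1/57600 t=2:+1/207360 = -1/129600
3j²(6 3 7; 0 0 0) = Δ·Π!·Σ² = 168/12155  (sign +1)
sum: t=0:+1/4354560 t=1:−1/1935360 = -1/3483648
3j²(6 3 7; -3 -2 5) = Δ·Π!·Σ² = 125/12376  (sign -1)
combine: 4πI² = 1365·168/12155·125/12376 = 7875/41327
take √, sign -1: I = -0.12314121

Gaunt coefficient, -0.123141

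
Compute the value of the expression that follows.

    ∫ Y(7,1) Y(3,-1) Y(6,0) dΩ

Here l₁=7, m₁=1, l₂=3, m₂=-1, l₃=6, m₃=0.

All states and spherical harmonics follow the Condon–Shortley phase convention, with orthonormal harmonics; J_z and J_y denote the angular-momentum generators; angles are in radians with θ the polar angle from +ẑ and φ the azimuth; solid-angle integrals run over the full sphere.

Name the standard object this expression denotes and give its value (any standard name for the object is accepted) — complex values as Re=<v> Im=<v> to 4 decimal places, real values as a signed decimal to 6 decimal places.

Gaunt coefficient, -0.072239

This is a Gaunt coefficient — the integral of a triple product of spherical harmonics over the sphere.
m-sum 0 ✓  L=16 even ✓  4≤6≤10 ✓
Π(2lᵢ+1) = 15×7×13 = 1365
triangle coeff Δ(7,3,6) = 1/2042040
Σ_t [1,3]: t=1:−1/207360 t=2:+1/57600 t=3:−1/207360 = 1/129600
(3j)²=168/12155 [(7 3 6; 0 0 0)], sign=+1
Σ_t [0,2]: t=0:+1/829440 t=1:−1/86400 t=2:+1/138240 = -13/4147200
(3j)²=13/3740 [(7 3 6; 1 -1 0)], sign=-1
⇒ 4πI² = 11466/174845
I = (-1)√(11466/174845/(4π)) = -0.07223945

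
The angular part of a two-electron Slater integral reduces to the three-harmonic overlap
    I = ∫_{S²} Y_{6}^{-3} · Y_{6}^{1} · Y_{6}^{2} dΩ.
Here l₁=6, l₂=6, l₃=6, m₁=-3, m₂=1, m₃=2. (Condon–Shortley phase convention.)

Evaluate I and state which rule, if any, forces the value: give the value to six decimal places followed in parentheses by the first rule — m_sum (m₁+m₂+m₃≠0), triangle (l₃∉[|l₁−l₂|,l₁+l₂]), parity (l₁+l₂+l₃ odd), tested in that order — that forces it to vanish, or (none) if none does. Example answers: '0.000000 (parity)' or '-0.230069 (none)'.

Rules hold: Σm=0, L=18 even, 0≤6≤12.
N = 13·13·13 = 2197
Δ = 6!·6!·6!/19! = 1/325909584
Racah Σ t=0..6: t=0:+1/373248000 t=1:−1/1728000 t=2:+1/110592 t=3:−1/46656 t=4:+1/110592 t=5:−1/1728000 t=6:+1/373248000 = -7/1555200
⇒ 3j(6 6 6; 0 0 0)² = 400/46189, sgn -1
Racah Σ t=3..6: t=3:−1/1244160 t=4:+1/207360 t=5:−1/276480 t=6:+1/3110400 = 1/1382400
⇒ 3j(6 6 6; -3 1 2)² = 189/92378, sgn +1
4πI² = N·(3j₀)²·(3jₘ)² = 491400/12623809
I = -1·√(0.0389264/4π) = -0.05565670
No selection rule forces the value: the integral is nonzero (none).

-0.055657 (none)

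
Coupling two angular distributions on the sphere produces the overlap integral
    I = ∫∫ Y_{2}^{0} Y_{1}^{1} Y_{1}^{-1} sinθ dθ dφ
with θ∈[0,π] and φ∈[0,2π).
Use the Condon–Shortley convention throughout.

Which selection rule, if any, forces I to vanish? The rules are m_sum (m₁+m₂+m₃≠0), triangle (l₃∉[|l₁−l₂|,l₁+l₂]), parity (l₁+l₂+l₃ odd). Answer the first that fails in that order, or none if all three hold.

azimuthal sum: 0 + 1 − 1 = 0  ✓
1 ≤ 1 ≤ 3 (triangle on l)  ✓
L = 2 + 1 + 1 = 4 (even)  ✓

none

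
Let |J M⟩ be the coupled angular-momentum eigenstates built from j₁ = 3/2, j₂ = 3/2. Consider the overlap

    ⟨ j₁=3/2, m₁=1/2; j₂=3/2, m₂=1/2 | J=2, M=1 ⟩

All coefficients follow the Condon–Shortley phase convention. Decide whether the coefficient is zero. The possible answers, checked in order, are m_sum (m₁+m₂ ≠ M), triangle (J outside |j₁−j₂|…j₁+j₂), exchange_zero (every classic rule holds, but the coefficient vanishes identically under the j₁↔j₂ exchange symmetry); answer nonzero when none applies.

m-sum: m₁+m₂ = 1/2+1/2 = 1, M = 1  ✓
triangle: |j₁−j₂| = 0 ≤ J = 2 ≤ j₁+j₂ = 3  ✓
exchange: j₁=j₂ and m₁=m₂, and (−1)^(j₁+j₂−J) = (−1)^1 = −1 forces ⟨j₁m₁;j₂m₂|JM⟩ = −⟨j₂m₂;j₁m₁|JM⟩ = −⟨j₁m₁;j₂m₂|JM⟩ ⇒ the coefficient vanishes identically
Racah sum check: Σ_k collapses to 0 ⇒ CG = 0

exchange_zero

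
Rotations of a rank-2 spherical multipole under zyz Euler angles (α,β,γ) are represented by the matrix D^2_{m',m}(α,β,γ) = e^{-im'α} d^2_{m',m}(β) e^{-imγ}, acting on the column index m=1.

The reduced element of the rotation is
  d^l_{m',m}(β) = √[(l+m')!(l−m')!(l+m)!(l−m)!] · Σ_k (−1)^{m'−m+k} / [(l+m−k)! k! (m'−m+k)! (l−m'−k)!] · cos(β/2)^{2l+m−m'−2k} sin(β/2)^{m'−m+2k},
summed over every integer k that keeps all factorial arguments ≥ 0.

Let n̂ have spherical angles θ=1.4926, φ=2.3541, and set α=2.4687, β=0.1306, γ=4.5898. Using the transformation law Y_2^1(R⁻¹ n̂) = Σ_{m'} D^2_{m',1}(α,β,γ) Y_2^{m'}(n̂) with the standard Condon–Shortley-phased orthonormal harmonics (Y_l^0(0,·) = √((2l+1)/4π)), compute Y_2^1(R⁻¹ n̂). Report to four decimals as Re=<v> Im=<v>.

Re=0.0009 Im=-0.1560

Need the full column D^2_{m',1} for m'=−2..2 at α=2.4687, β=0.1306, γ=4.5898.
cos(β/2)=0.997869, sin(β/2)=0.065254
d^2_{-2,1}: single k=3 term ⇒ +0.000555;  D = +0.000521+0.000189i
d^2_{-1,1}: k∈[2..3] ⇒ +0.012720 -0.000018 = +0.012702;  D = -0.006642-0.010826i
d^2_{0,1}: k∈[1..2] ⇒ +0.158818 -0.000679 = +0.158139;  D = -0.019338+0.156952i
d^2_{1,1}: k∈[0..1] ⇒ +0.991502 -0.012720 = +0.978782;  D = +0.699047-0.685090i
d^2_{2,1}: single k=0 term ⇒ -0.129675;  D = +0.128995-0.013258i
Y_2^{m'}(θ=1.4926,φ=2.3541) and Σ D·Y over m':
  (+0.0005+0.0002i)·(-0.0016+0.3839i)  (-0.0066-0.0108i)·(-0.0425-0.0426i)  (-0.0193+0.1570i)·(-0.3096+0.0000i)  (+0.6990-0.6851i)·(+0.0425-0.0426i)  (+0.1290-0.0133i)·(-0.0016-0.3839i)
Y_2^1(R⁻¹ n̂) = +0.000907-0.156040i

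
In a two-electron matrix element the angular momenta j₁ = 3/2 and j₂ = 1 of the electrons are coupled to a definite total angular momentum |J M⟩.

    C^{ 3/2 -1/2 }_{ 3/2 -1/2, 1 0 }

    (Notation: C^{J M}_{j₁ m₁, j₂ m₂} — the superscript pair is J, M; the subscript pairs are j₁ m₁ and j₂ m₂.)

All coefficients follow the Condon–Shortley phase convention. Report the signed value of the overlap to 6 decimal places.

triangle: 1!×2!×1!/5! = 2/120
(j±m)!: 1!×2!×1!×1!×1!×2! = 4
prefactor² = (2J+1)×Δ×N² = 4/15
  k=0: +1/(0!×1!×2!×1!×0!×0!) = 1/2
  k=1: −1/(1!×0!×1!×0!×1!×1!) = -1
Σ = -1/2  ⇒  CG² = 4/15×(-1/2)² = 1/15
CG = −√(1/15) = -0.258199

-0.258199  (= −√(1/15))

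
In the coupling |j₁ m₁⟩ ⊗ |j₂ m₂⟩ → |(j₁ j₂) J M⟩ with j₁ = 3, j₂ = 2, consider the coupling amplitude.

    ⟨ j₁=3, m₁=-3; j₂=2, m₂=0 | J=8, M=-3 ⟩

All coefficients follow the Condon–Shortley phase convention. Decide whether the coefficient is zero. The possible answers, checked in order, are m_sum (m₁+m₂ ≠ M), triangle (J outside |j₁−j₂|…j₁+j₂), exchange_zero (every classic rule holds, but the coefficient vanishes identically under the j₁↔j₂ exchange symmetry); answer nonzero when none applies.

triangle

m-sum: m₁+m₂ = -3+0 = -3, M = -3  ✓
triangle: need |j₁−j₂| ≤ J ≤ j₁+j₂, i.e. J ∈ [1, 5]; J = 8 is outside ✗ ⇒ coefficient is 0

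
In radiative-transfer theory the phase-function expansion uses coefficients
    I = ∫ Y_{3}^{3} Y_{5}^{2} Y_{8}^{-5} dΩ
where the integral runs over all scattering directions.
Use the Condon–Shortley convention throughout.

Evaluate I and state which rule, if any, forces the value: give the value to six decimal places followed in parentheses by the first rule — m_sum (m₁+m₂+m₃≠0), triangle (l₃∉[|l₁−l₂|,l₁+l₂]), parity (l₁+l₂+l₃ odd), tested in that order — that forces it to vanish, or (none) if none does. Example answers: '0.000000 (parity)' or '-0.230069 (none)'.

-0.173916 (none)

Rules hold: Σm=0, L=16 even, 2≤8≤8.
N = 7·11·17 = 1309
Δ = 0!·6!·10!/17! = 1/136136
Racah Σ t=0..0: t=0:+1/518400 = 1/518400
⇒ 3j(3 5 8; 0 0 0)² = 56/2431, sgn +1
Racah Σ t=0..0: t=0:+1/21772800 = 1/21772800
⇒ 3j(3 5 8; 3 2 -5)² = 3/238, sgn -1
4πI² = N·(3j₀)²·(3jₘ)² = 84/221
I = -1·√(0.38009/4π) = -0.17391561
No selection rule forces the value: the integral is nonzero (none).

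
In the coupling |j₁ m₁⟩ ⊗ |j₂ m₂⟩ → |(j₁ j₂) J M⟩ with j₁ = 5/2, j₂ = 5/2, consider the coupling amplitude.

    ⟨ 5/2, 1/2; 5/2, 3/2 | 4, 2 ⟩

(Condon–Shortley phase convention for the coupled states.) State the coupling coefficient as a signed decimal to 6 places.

−√(5/28) = -0.422577

triangle: 1!×4!×4!/10! = 576/3628800
(j±m)!: 3!×2!×4!×1!×6!×2! = 414720
prefactor² = (2J+1)×Δ×N² = 20736/35
  k=0: +1/(0!×1!×2!×4!×2!×0!) = 1/96
  k=1: −1/(1!×0!×1!×3!×3!×1!) = -1/36
Σ = -5/288  ⇒  CG² = 20736/35×(-5/288)² = 5/28
CG = −√(5/28) = -0.422577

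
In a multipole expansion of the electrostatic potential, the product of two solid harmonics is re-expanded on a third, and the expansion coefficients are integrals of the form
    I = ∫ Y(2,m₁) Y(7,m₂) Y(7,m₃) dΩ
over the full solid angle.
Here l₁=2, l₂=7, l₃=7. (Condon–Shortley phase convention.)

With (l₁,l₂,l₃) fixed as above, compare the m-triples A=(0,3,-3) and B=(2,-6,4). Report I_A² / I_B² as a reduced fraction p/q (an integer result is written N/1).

841/1404

Shared (l₁,l₂,l₃)=(2,7,7): N and (l;000)² cancel in I_A²/I_B².
A: Δ = 2!·2!·12!/17! = 1/185640; Racah Σ t=0..2: t=0:+1/29030400 t=1:−1/2177280 t=2:+1/3870720 = -29/174182400; ⇒ 3j(2 7 7; 0 3 -3)² = 841/185640, sgn -1
B: Δ = 2!·2!·12!/17! = 1/185640; Racah Σ t=0..0: t=0:+1/159667200 = 1/159667200; ⇒ 3j(2 7 7; 2 -6 4)² = 9/1190, sgn -1
I_A²/I_B² = (841/185640)/(9/1190) = 841/1404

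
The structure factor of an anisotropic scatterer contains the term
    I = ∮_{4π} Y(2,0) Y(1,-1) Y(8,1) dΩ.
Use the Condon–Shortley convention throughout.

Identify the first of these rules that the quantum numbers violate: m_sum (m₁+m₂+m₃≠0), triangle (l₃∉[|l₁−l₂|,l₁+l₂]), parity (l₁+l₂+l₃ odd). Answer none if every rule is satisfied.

triangle

azimuthal sum: 0 − 1 + 1 = 0  ✓
l₃ must lie in [1,3]; have l₃=8  ✗
L = 2 + 1 + 8 = 11 (odd)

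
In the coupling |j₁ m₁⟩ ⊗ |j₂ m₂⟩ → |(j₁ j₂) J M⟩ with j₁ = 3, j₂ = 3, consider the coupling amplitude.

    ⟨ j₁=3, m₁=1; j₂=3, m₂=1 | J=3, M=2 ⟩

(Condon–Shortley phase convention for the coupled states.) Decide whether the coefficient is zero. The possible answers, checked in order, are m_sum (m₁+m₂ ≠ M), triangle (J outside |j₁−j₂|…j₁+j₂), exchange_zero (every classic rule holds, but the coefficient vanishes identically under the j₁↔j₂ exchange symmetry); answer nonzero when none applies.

m-sum: m₁+m₂ = 1+1 = 2, M = 2  ✓
triangle: |j₁−j₂| = 0 ≤ J = 3 ≤ j₁+j₂ = 6  ✓
exchange: j₁=j₂ and m₁=m₂, and (−1)^(j₁+j₂−J) = (−1)^3 = −1 forces ⟨j₁m₁;j₂m₂|JM⟩ = −⟨j₂m₂;j₁m₁|JM⟩ = −⟨j₁m₁;j₂m₂|JM⟩ ⇒ the coefficient vanishes identically
Racah sum check: Σ_k collapses to 0 ⇒ CG = 0

exchange_zero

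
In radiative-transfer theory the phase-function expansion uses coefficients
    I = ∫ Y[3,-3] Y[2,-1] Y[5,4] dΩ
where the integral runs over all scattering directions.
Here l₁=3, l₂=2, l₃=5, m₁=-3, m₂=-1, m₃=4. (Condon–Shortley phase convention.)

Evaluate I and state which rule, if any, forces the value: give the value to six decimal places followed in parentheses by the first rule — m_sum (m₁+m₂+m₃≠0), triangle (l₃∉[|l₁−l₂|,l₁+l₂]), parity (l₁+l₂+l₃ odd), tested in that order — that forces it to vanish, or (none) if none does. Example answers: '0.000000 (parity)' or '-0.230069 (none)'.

m-sum 0 ✓  L=10 even ✓  1≤5≤5 ✓
Π(2lᵢ+1) = 7×5×11 = 385
triangle coeff Δ(3,2,5) = 1/2310
Σ_t [0,0]: t=0:+1/144 = 1/144
(3j)²=10/231 [(3 2 5; 0 0 0)], sign=-1
Σ_t [0,0]: t=0:+1/4320 = 1/4320
(3j)²=2/55 [(3 2 5; -3 -1 4)], sign=-1
⇒ 4πI² = 20/33
I = (+1)√(20/33/(4π)) = 0.21961050
No selection rule forces the value: the integral is nonzero (none).

0.219610 (none)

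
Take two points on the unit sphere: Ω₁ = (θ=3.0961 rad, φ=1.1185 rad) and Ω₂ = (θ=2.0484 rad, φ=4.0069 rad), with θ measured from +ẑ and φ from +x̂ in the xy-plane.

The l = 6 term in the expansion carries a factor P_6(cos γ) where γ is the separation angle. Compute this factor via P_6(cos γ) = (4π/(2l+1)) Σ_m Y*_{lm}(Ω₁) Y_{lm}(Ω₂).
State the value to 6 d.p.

Term-by-term m-sum for l=6 (normalisation 4π/13 = 0.966644):
  m=-6: Y*=+0.000000+0.000000i  Y=+0.109338+0.210298i  product +0.000000+0.000000i
  m=-5: Y*=-0.000000+0.000000i  Y=-0.159934+0.393718i  product -0.000000-0.000000i
  m=-4: Y*=-0.000004-0.000015i  Y=-0.278990+0.092342i  product +0.000002+0.000004i
  m=-3: Y*=+0.000477+0.000104i  Y=+0.121172+0.073571i  product +0.000050+0.000048i
  m=-2: Y*=-0.006619+0.008420i  Y=+0.054368+0.337286i  product -0.003200-0.001775i
  m=-1: Y*=-0.064828-0.133421i  Y=+0.014687-0.017245i  product -0.003253-0.000842i
  m=+0: Y*=+0.995123-0.000000i  Y=+0.337024+0.000000i  product +0.335380+0.000000i
  m=+1: Y*=+0.064828-0.133421i  Y=-0.014687-0.017245i  product -0.003253+0.000842i
  m=+2: Y*=-0.006619-0.008420i  Y=+0.054368-0.337286i  product -0.003200+0.001775i
  m=+3: Y*=-0.000477+0.000104i  Y=-0.121172+0.073571i  product +0.000050-0.000048i
  m=+4: Y*=-0.000004+0.000015i  Y=-0.278990-0.092342i  product +0.000002-0.000004i
  m=+5: Y*=+0.000000+0.000000i  Y=+0.159934+0.393718i  product -0.000000+0.000000i
  m=+6: Y*=+0.000000-0.000000i  Y=+0.109338-0.210298i  product +0.000000-0.000000i
Total Σ_m = +0.322580+0.000000i. Multiply by 0.966644: +0.311820+0.000000i. P_6(cos γ) = 0.311820

0.311820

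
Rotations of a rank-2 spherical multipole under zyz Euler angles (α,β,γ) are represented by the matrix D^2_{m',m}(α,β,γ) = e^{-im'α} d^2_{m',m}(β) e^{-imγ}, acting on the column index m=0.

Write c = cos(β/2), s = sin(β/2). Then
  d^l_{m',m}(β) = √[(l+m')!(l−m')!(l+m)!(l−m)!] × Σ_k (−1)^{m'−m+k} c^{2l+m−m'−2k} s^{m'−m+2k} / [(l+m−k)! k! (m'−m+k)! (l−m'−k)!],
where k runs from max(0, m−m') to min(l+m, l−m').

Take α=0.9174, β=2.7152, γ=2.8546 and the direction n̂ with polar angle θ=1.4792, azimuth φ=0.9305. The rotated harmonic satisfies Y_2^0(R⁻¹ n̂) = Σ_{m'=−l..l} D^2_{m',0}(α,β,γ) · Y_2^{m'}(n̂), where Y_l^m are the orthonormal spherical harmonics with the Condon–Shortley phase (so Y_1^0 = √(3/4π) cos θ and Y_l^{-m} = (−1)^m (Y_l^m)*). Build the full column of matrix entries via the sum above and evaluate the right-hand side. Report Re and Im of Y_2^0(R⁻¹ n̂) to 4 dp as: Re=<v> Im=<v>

Re=-0.2133 Im=0.0000

Need the full column D^2_{m',0} for m'=−2..2 at α=0.9174, β=2.7152, γ=2.8546.
cos(β/2)=0.211585, sin(β/2)=0.977360
d^2_{-2,0}: single k=2 term ⇒ +0.104750;  D = -0.027334+0.101121i
d^2_{-1,0}: k∈[1..2] ⇒ +0.022677 -0.483864 = -0.461187;  D = -0.280350-0.366194i
d^2_{0,0}: k∈[0..2] ⇒ +0.002004 -0.171056 +0.912468 = +0.743416;  D = +0.743416+0.000000i
d^2_{1,0}: k∈[0..1] ⇒ -0.022677 +0.483864 = +0.461187;  D = +0.280350-0.366194i
d^2_{2,0}: single k=0 term ⇒ +0.104750;  D = -0.027334-0.101121i
Y_2^{m'}(θ=1.4792,φ=0.9305) and Σ D·Y over m':
  (-0.0273+0.1011i)·(-0.1096-0.3670i)  (-0.2803-0.3662i)·(+0.0420-0.0564i)  (+0.7434+0.0000i)·(-0.3075+0.0000i)  (+0.2803-0.3662i)·(-0.0420-0.0564i)  (-0.0273-0.1011i)·(-0.1096+0.3670i)
Y_2^0(R⁻¹ n̂) = -0.213262+0.000000i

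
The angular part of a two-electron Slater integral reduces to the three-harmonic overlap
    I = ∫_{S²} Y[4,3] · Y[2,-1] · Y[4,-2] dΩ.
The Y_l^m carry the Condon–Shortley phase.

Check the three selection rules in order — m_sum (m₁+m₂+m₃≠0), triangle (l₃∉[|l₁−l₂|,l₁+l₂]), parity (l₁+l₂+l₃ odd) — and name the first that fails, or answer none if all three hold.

none

m₁+m₂+m₃ = 3 − 1 − 2 = 0  ✓
triangle: |4−2|=2 ≤ l₃=4 ≤ 4+2=6  ✓
parity: l₁+l₂+l₃ = 10 is even  ✓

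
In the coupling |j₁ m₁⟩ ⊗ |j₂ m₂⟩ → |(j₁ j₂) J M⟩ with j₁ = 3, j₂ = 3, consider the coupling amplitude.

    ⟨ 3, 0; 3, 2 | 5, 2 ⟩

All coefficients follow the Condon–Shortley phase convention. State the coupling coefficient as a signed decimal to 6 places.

√[11·1!5!5!/12! · 3!3!5!1!7!3!] = √(43200)
  +(−1)^0/∏(0,1,3,5,2,0)! = 1/1440  (running 1/1440)
  +(−1)^1/∏(1,0,2,4,3,1)! = -1/288  (running -1/360)
⟨..|..⟩ = √(43200)·(-1/360) = -0.577350

−√(1/3) ≈ -0.577350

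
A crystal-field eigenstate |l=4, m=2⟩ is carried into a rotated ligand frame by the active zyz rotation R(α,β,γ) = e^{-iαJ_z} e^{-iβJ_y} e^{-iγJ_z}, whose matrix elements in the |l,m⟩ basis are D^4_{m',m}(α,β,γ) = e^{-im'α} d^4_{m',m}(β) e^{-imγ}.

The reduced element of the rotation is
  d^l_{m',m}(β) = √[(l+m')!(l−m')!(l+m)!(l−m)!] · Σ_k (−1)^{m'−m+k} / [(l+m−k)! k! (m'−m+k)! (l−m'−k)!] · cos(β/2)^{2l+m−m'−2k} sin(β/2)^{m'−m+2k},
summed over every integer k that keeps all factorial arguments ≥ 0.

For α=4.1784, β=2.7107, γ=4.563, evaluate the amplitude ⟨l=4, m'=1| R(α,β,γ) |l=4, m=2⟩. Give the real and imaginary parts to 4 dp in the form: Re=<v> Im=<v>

First d^4_{1,2}(β=2.7107), then the phase factors e^{-i(1)α} and e^{-i(2)γ}:
Half-angle: c=0.213783, s=0.976881. N=√(120·6·720·2)=1018.233765
k: max(0,(2)−(1))=1 … min(4+(2),4−(1))=3
  k=1: (−1)^0·1018.2338/(240)·0.2138^7·0.9769^1 = +0.000085
  k=2: (−1)^1·1018.2338/(48)·0.2138^5·0.9769^3 = -0.008831
  k=3: (−1)^2·1018.2338/(72)·0.2138^3·0.9769^5 = +0.122927
d^4_{1,2}(2.7107) = +0.000085 -0.008831 +0.122927 = +0.114180
Attach z-rotation phases: D = e^{-i(1)(4.1784)}·(+0.114180)·e^{-i(2)(4.5630)} = +0.084470-0.076824i

Re=0.0845 Im=-0.0768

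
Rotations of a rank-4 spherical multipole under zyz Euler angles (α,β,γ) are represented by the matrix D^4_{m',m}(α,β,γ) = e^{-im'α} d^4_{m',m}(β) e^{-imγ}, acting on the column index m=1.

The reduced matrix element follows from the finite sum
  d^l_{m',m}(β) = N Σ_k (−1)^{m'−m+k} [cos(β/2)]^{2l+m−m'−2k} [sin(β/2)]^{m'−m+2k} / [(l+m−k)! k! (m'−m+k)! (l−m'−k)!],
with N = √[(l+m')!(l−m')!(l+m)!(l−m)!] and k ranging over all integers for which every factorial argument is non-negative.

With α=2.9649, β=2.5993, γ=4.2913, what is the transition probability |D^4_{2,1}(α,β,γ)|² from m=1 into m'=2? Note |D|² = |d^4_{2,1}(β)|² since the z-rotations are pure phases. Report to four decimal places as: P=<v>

First d^4_{2,1}(β=2.5993), then the phase factors e^{-i(2)α} and e^{-i(1)γ}:
c=cos(2.599300/2)=0.267836, s=sin(2.599300/2)=0.963465; N=√[720·2·120·6]=1018.233765
k∈{0,1,2} keeps every argument non-negative
  k=0: (−1)^1·1018.2338/(240)·0.2678^7·0.9635^1 = -0.000404
  k=1: (−1)^2·1018.2338/(48)·0.2678^5·0.9635^3 = +0.026149
  k=2: (−1)^3·1018.2338/(72)·0.2678^3·0.9635^5 = -0.225580
d^4_{2,1}(2.5993) = -0.000404 +0.026149 -0.225580 = -0.199835
|D^4_{2,1}|² = |d^4_{2,1}(β)|² = (-0.199835)² = 0.039934 (the z-rotation phases have unit modulus)

P=0.0399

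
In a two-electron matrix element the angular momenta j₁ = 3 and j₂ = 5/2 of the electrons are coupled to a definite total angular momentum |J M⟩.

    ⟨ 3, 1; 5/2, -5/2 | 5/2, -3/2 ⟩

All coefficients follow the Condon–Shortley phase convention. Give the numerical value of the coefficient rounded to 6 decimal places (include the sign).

triangle: 3!·3!·2!/9! = 72/362880
(j±m)!: 4!·2!·0!·5!·1!·4! = 138240
prefactor² = (2J+1)·Δ·N² = 1152/7
  k=0: +1/(0!·3!·2!·0!·1!·2!) = 1/24
Σ = 1/24  ⇒  CG² = 1152/7·(1/24)² = 2/7
CG = +√(2/7) = +0.534522

+0.534522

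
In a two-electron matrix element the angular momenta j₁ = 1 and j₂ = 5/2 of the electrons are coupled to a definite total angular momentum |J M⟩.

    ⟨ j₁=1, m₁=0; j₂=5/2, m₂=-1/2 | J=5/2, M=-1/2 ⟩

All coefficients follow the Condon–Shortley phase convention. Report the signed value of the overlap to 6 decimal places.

√[6·1!1!4!/7! · 1!1!2!3!2!3!] = √(144/35)
  +(−1)^0/∏(0,1,1,2,0,2)! = 1/4  (running 1/4)
  +(−1)^1/∏(1,0,0,1,1,3)! = -1/6  (running 1/12)
⟨..|..⟩ = √(144/35)·(1/12) = +0.169031

+0.169031  (= +√(1/35))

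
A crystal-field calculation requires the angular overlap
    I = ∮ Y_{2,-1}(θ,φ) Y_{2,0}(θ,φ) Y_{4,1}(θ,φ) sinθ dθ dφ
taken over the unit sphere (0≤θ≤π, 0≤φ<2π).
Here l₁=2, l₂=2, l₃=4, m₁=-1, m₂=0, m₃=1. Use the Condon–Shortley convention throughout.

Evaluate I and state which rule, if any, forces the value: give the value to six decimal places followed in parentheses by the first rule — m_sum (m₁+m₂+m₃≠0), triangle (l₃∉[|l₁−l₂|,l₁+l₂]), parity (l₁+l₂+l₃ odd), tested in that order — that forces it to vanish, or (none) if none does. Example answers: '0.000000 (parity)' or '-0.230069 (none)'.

-0.220728 (none)

Rules hold: Σm=0, L=8 even, 0≤4≤4.
N = 5·5·9 = 225
Δ = 0!·4!·4!/9! = 1/630
Racah Σ t=0..0: t=0:+1/16 = 1/16
⇒ 3j(2 2 4; 0 0 0)² = 2/35, sgn +1
Racah Σ t=0..0: t=0:+1/24 = 1/24
⇒ 3j(2 2 4; -1 0 1)² = 1/21, sgn -1
4πI² = N·(3j₀)²·(3jₘ)² = 30/49
I = -1·√(0.612245/4π) = -0.22072812
No selection rule forces the value: the integral is nonzero (none).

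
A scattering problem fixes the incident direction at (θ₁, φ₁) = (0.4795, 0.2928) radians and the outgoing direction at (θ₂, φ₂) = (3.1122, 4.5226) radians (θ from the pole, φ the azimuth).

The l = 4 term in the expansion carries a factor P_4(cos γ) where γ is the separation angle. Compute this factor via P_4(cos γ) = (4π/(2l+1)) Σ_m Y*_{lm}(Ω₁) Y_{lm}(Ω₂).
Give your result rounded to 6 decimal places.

0.167513

Addition theorem: P_4(cos γ) = (4π/9) Σ_m Y*_{lm}(Ω₁) Y_{lm}(Ω₂), m = −4…4:
  m=-4: Y*=(0.007799, 0.018466)  Y=(0.000000, 0.000000)  product (-0.000000, 0.000000)
  m=-3: Y*=(0.069608, 0.083928)  Y=(-0.000017, 0.000027)  product (-0.000003, 0.000000)
  m=-2: Y*=(0.267607, 0.177478)  Y=(-0.001609, -0.000642)  product (-0.000317, -0.000457)
  m=-1: Y*=(0.465382, 0.140296)  Y=(0.010471, -0.054508)  product (0.012520, -0.023898)
  m=+0: Y*=(0.113420, -0.000000)  Y=(0.842633, 0.000000)  product (0.095571, 0.000000)
  m=+1: Y*=(-0.465382, 0.140296)  Y=(-0.010471, -0.054508)  product (0.012520, 0.023898)
  m=+2: Y*=(0.267607, -0.177478)  Y=(-0.001609, 0.000642)  product (-0.000317, 0.000457)
  m=+3: Y*=(-0.069608, 0.083928)  Y=(0.000017, 0.000027)  product (-0.000003, -0.000000)
  m=+4: Y*=(0.007799, -0.018466)  Y=(0.000000, -0.000000)  product (-0.000000, -0.000000)
Σ over m = (0.119972, -0.000000); ×(4π/9) → (0.167513, -0.000000). Real part: 0.167513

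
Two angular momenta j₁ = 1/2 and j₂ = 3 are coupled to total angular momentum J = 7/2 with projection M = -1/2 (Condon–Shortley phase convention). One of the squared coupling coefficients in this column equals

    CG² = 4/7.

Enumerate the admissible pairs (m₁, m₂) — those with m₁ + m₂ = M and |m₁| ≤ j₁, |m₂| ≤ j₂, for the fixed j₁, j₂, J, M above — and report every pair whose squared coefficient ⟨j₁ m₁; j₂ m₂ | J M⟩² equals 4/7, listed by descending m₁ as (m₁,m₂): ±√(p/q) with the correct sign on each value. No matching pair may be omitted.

Admissible pairs with m₁+m₂ = M = -1/2: (-1/2,0), (1/2,-1)
  (m₁,m₂)=(1/2,-1): CG² = 3/7, CG = +√(3/7)
  (m₁,m₂)=(-1/2,0): CG² = 4/7, CG = +√(4/7)   ← matches the target
Pairs with CG² = 4/7: (-1/2,0): +√(4/7)

(-1/2,0): +√(4/7)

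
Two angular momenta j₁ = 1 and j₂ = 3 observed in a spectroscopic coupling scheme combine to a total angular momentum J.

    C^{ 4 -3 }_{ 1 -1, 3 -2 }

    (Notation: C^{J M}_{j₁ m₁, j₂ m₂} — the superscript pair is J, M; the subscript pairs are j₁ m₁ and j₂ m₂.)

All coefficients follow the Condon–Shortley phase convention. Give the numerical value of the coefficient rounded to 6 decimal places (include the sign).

j₁+j₂−J=0  J+j₁−j₂=2  J−j₁+j₂=6  j₁+j₂+J+1=9
(j₁±m₁, j₂±m₂, J±M) = (0,2,1,5,1,7)
P² = 43200
sum k=0..0:
  [0] +1/240 = 1/240
S = 1/240
C² = P²·S² = 3/4 ; C = +0.866025

+√(3/4) = +0.866025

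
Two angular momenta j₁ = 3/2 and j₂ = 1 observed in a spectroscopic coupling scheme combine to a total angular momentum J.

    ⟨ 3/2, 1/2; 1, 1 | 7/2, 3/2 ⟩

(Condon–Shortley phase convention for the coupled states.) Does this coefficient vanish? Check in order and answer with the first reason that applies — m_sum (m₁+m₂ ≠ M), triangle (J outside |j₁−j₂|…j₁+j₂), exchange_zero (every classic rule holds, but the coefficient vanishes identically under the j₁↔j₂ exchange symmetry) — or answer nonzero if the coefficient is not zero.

triangle

m-sum: m₁+m₂ = 1/2+1 = 3/2, M = 3/2  ✓
triangle: need |j₁−j₂| ≤ J ≤ j₁+j₂, i.e. J ∈ [1/2, 5/2]; J = 7/2 is outside ✗ ⇒ coefficient is 0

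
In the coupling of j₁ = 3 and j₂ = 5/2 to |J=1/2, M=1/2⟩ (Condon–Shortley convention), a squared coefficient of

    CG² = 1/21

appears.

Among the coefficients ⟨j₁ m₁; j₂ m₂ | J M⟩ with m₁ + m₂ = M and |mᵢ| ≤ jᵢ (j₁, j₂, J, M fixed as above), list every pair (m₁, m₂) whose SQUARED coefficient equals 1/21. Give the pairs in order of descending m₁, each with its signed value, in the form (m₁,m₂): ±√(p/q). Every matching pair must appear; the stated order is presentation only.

Admissible pairs with m₁+m₂ = M = 1/2: (-2,5/2), (-1,3/2), (0,1/2), (1,-1/2), (2,-3/2), (3,-5/2)
  (m₁,m₂)=(3,-5/2): CG² = 2/7, CG = +√(2/7)
  (m₁,m₂)=(2,-3/2): CG² = 5/21, CG = −√(5/21)
  (m₁,m₂)=(1,-1/2): CG² = 4/21, CG = +√(4/21)
  (m₁,m₂)=(0,1/2): CG² = 1/7, CG = −√(1/7)
  (m₁,m₂)=(-1,3/2): CG² = 2/21, CG = +√(2/21)
  (m₁,m₂)=(-2,5/2): CG² = 1/21, CG = −√(1/21)   ← matches the target
Pairs with CG² = 1/21: (-2,5/2): −√(1/21)

(-2,5/2): −√(1/21)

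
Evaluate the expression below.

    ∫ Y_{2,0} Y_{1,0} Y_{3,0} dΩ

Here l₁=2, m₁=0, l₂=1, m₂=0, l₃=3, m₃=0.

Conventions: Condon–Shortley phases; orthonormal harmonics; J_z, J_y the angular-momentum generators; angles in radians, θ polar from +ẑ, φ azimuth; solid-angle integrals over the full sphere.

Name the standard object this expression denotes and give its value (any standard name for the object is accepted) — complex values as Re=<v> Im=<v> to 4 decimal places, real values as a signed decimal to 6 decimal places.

This is a Gaunt coefficient — the integral of a triple product of spherical harmonics over the sphere.
Checks pass: Σm=0; 6 even; l₃=3∈[1,3].
(2·2+1)(2·1+1)(2·3+1) = 105
Δ: 0! 4! 2! / 7! → 1/105
sum: t=0:+1/4 = 1/4
3j²(2 1 3; 0 0 0) = Δ·Π!·Σ² = 3/35  (sign -1)
(m-triple is (0,0,0) — same symbol as above.)
combine: 4πI² = 105·3/35·3/35 = 27/35
take √, sign +1: I = 0.24776670

Gaunt coefficient, +0.247767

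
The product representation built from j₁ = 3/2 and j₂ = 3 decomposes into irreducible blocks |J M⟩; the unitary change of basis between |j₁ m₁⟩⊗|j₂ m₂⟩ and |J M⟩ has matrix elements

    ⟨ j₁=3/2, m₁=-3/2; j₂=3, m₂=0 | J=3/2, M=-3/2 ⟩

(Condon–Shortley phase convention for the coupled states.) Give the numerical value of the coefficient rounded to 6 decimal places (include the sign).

−√(1/35) = -0.169031

j₁+j₂−J=3  J+j₁−j₂=0  J−j₁+j₂=3  j₁+j₂+J+1=7
(j₁±m₁, j₂±m₂, J±M) = (0,3,3,3,0,3)
P² = 1296/35
sum k=3..3:
  [3] −1/36 = -1/36
S = -1/36
C² = P²·S² = 1/35 ; C = -0.169031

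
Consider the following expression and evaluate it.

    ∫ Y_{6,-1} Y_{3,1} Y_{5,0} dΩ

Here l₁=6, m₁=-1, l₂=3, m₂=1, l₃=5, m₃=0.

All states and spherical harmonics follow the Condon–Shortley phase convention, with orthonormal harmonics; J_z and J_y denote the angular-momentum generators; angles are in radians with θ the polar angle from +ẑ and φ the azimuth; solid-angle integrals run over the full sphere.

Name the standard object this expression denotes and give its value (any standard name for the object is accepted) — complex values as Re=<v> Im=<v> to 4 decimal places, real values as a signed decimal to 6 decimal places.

This is a Gaunt coefficient — the integral of a triple product of spherical harmonics over the sphere.
Rules hold: Σm=0, L=14 even, 3≤5≤9.
N = 13·7·11 = 1001
Δ = 4!·8!·2!/15! = 1/675675
Racah Σ t=1..3: t=1:−1/8640 t=2:+1/2304 t=3:−1/8640 = 7/34560
⇒ 3j(6 3 5; 0 0 0)² = 7/429, sgn -1
Racah Σ t=2..4: t=2:+1/5760 t=3:−1/3456 t=4:+1/34560 = -1/11520
⇒ 3j(6 3 5; -1 1 0)² = 2/429, sgn +1
4πI² = N·(3j₀)²·(3jₘ)² = 98/1287
I = -1·√(0.0761461/4π) = -0.07784287

Gaunt coefficient, -0.077843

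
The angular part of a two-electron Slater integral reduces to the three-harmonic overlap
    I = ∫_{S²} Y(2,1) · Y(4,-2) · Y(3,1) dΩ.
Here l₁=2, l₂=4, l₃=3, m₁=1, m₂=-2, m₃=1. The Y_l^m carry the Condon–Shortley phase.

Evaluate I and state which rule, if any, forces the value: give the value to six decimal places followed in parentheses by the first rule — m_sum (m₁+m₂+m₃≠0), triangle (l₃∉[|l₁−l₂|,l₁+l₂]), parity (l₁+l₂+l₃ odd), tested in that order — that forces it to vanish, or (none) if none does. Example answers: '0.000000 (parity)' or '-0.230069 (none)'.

0.000000 (parity)

L=9 odd ⇒ parity kills the (l;000) factor ⇒ I = 0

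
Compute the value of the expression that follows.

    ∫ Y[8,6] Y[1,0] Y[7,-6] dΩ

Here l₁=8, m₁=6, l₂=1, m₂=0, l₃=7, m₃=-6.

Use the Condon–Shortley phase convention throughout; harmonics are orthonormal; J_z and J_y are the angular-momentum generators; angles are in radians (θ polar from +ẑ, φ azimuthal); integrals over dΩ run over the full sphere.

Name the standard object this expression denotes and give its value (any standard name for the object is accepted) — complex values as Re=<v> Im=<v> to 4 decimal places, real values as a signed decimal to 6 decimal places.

This is a Gaunt coefficient — the integral of a triple product of spherical harmonics over the sphere.
Checks pass: Σm=0; 16 even; l₃=7∈[7,9].
(2·8+1)(2·1+1)(2·7+1) = 765
Δ: 2! 14! 0! / 17! → 1/2040
sum: t=1:−1/25401600 = -1/25401600
3j²(8 1 7; 0 0 0) = Δ·Π!·Σ² = 8/255  (sign +1)
sum: t=1:−1/6227020800 = -1/6227020800
3j²(8 1 7; 6 0 -6) = Δ·Π!·Σ² = 7/510  (sign +1)
combine: 4πI² = 765·8/255·7/510 = 28/85
take √, sign +1: I = 0.16190663

Gaunt coefficient, +0.161907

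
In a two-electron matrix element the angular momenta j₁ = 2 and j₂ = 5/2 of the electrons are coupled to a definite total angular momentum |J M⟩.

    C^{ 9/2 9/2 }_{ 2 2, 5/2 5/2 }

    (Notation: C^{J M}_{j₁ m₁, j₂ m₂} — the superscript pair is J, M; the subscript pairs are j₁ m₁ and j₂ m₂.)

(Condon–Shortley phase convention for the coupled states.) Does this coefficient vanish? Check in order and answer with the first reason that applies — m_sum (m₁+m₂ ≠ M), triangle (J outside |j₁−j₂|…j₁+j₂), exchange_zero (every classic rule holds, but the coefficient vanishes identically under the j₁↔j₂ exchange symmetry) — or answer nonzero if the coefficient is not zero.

nonzero

m-sum: m₁+m₂ = 2+5/2 = 9/2, M = 9/2  ✓
triangle: |j₁−j₂| = 1/2 ≤ J = 9/2 ≤ j₁+j₂ = 9/2  ✓
exchange: j₁≠j₂ or m₁≠m₂ — the exchange symmetry imposes no constraint here
value check: CG = +1 = +1.000000 ≠ 0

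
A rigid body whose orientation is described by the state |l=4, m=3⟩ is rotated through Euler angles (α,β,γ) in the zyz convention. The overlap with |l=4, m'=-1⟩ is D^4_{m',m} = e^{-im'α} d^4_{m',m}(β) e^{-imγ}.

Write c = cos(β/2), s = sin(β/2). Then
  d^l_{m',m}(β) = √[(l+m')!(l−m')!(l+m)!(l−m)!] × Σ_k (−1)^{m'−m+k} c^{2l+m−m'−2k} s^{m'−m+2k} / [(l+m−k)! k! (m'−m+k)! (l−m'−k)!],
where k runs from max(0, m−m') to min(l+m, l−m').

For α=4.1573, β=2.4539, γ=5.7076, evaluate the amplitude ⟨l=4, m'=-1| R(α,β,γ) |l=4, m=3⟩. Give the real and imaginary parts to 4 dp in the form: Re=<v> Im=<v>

Split into d^4_{-1,3}(β=2.4539) × two z-phases.
Half-angle: c=0.337111, s=0.941465. N=√(6·120·5040·1)=1904.940944
k: max(0,(3)−(-1))=4 … min(4+(3),4−(-1))=5
  k=4: (−1)^0·1904.9409/(144)·0.3371^4·0.9415^4 = +0.134223
  k=5: (−1)^1·1904.9409/(240)·0.3371^2·0.9415^6 = -0.628117
d^4_{-1,3}(2.4539) = +0.134223 -0.628117 = -0.493894
Attach z-rotation phases: D = e^{-i(-1)(4.1573)}·(-0.493894)·e^{-i(3)(5.7076)} = -0.455074+0.191935i

Re=-0.4551 Im=0.1919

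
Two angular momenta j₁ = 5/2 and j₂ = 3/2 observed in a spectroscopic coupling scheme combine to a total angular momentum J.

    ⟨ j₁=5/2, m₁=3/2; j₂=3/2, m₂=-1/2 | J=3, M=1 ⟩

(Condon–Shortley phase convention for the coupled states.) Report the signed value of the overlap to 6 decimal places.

+√(49/120) ≈ +0.639010

triangle: 1!×4!×2!/8! = 48/40320
(j±m)!: 4!×1!×1!×2!×4!×2! = 2304
prefactor² = (2J+1)×Δ×N² = 96/5
  k=0: +1/(0!×1!×1!×1!×3!×1!) = 1/6
  k=1: −1/(1!×0!×0!×0!×4!×2!) = -1/48
Σ = 7/48  ⇒  CG² = 96/5×(7/48)² = 49/120
CG = +√(49/120) = +0.639010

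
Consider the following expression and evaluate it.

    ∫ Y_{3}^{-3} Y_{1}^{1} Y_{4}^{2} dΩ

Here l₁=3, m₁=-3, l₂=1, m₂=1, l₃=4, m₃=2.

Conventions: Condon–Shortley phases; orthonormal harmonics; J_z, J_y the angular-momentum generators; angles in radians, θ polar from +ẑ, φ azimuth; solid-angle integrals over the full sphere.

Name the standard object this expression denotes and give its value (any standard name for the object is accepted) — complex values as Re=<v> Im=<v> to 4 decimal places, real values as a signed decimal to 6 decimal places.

Gaunt coefficient, +0.061558

This is a Gaunt coefficient — the integral of a triple product of spherical harmonics over the sphere.
Checks pass: Σm=0; 8 even; l₃=4∈[2,4].
(2·3+1)(2·1+1)(2·4+1) = 189
Δ: 0! 6! 2! / 9! → 1/252
sum: t=0:+1/36 = 1/36
3j²(3 1 4; 0 0 0) = Δ·Π!·Σ² = 4/63  (sign +1)
sum: t=0:+1/1440 = 1/1440
3j²(3 1 4; -3 1 2) = Δ·Π!·Σ² = 1/252  (sign +1)
combine: 4πI² = 189·4/63·1/252 = 1/21
take √, sign +1: I = 0.06155813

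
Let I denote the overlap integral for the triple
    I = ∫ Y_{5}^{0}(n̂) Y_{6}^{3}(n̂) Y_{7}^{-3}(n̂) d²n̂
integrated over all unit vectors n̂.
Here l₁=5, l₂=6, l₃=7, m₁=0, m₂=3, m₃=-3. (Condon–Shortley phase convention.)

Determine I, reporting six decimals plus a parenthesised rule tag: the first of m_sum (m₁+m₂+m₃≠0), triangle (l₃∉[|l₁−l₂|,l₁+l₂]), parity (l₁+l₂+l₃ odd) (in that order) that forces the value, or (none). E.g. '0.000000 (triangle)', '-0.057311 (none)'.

0.099287 (none)

Rules hold: Σm=0, L=18 even, 1≤7≤11.
N = 11·13·15 = 2145
Δ = 4!·6!·8!/19! = 1/174594420
Racah Σ t=0..4: t=0:+1/4147200 t=1:−1/207360 t=2:+1/82944 t=3:−1/207360 t=4:+1/4147200 = 1/345600
⇒ 3j(5 6 7; 0 0 0)² = 420/46189, sgn -1
Racah Σ t=1..4: t=1:−1/11612160 t=2:+1/725760 t=3:−1/414720 t=4:+1/2073600 = -37/58060800
⇒ 3j(5 6 7; 0 3 -3)² = 4107/646646, sgn -1
4πI² = N·(3j₀)²·(3jₘ)² = 1848150/14919047
I = +1·√(0.123879/4π) = 0.09928717
No selection rule forces the value: the integral is nonzero (none).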